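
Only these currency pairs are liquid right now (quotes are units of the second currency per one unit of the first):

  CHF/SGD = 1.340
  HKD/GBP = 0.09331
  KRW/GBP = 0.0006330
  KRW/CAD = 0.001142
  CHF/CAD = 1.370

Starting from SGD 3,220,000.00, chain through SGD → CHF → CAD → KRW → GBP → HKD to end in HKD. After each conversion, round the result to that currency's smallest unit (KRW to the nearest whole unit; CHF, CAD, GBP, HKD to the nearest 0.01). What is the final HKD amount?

HKD 19,556,046.30

SGD 3,220,000.00 ÷ 1.340 = CHF 2,402,985.07
CHF 2,402,985.07 × 1.370 = CAD 3,292,089.55
CAD 3,292,089.55 ÷ 0.001142 = KRW 2,882,740,412
KRW 2,882,740,412 × 0.0006330 = GBP 1,824,774.68
GBP 1,824,774.68 ÷ 0.09331 = HKD 19,556,046.30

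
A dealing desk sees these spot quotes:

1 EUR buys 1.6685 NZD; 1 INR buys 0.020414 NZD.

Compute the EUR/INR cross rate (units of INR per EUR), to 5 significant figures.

1 EUR × 1.6685 = 1.6685 NZD
1.6685 NZD ÷ 0.020414 = 81.7331 INR

EUR/INR = 81.733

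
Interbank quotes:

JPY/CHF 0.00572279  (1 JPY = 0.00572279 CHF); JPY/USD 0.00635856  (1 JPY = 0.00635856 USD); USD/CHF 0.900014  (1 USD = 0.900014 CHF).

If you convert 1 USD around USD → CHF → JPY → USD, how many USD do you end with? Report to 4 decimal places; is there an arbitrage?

1.0000 (no arbitrage)

Around USD → CHF → JPY → USD: 1 × 0.900014 ÷ 0.00572279 × 0.00635856 = 1.000001
Product ≈ 1 (deviation 0.000%, within rounding noise).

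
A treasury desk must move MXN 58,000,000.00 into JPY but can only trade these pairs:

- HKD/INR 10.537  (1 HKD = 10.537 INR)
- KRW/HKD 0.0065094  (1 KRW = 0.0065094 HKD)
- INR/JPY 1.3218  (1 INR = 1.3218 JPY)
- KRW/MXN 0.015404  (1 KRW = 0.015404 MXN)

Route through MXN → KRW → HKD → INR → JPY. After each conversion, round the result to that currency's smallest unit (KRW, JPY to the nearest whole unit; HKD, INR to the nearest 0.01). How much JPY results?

JPY 341,364,355

MXN 58,000,000.00 ÷ 0.015404 = KRW 3,765,255,778
KRW 3,765,255,778 × 0.0065094 = HKD 24,509,555.96
HKD 24,509,555.96 × 10.537 = INR 258,257,191.15
INR 258,257,191.15 × 1.3218 = JPY 341,364,355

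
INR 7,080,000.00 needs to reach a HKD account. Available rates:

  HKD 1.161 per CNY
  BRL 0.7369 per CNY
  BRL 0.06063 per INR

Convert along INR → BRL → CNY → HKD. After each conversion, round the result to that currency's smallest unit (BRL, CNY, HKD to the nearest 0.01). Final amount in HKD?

HKD 676,307.95

INR 7,080,000.00 × 0.06063 = BRL 429,260.40
BRL 429,260.40 ÷ 0.7369 = CNY 582,521.92
CNY 582,521.92 × 1.161 = HKD 676,307.95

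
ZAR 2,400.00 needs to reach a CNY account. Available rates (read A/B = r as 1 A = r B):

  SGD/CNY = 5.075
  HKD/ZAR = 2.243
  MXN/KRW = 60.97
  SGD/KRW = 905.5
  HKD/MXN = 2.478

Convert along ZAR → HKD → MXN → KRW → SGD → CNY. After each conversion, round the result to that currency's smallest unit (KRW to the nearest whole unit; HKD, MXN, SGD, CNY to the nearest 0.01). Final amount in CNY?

CNY 906.04

ZAR 2,400.00 ÷ 2.243 = HKD 1,070.00
HKD 1,070.00 × 2.478 = MXN 2,651.46
MXN 2,651.46 × 60.97 = KRW 161,660
KRW 161,660 ÷ 905.5 = SGD 178.53
SGD 178.53 × 5.075 = CNY 906.04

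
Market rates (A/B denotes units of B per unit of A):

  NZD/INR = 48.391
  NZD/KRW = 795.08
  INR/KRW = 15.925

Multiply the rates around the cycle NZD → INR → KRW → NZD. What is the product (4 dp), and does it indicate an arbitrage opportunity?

Around NZD → INR → KRW → NZD: 1 × 48.391 × 15.925 ÷ 795.08 = 0.969244
Product < 1; profitable direction is NZD → KRW → INR → NZD.

0.9692 (arbitrage exists)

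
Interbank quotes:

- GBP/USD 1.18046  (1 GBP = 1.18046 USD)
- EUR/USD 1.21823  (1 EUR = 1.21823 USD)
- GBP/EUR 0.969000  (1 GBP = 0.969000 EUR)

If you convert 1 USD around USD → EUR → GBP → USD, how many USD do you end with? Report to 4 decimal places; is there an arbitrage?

Around USD → EUR → GBP → USD: 1 ÷ 1.21823 ÷ 0.969000 × 1.18046 = 0.999996
Product ≈ 1 (deviation 0.000%, within rounding noise).

1.0000 (no arbitrage)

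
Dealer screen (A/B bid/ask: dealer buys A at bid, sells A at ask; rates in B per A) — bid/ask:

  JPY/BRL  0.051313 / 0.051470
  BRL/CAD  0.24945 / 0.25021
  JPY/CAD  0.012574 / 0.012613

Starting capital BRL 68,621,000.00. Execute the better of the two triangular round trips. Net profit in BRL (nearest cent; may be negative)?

Net profit: BRL 1,017,524.62

Best loop BRL → CAD → JPY → BRL:
BRL 68,621,000.00 × 0.24945 (sell BRL at bid) = CAD 17,117,508.45
CAD 17,117,508.45 ÷ 0.012613 (buy JPY at ask) = JPY 1,357,132,201
JPY 1,357,132,201 × 0.051313 (sell JPY at bid) = BRL 69,638,524.62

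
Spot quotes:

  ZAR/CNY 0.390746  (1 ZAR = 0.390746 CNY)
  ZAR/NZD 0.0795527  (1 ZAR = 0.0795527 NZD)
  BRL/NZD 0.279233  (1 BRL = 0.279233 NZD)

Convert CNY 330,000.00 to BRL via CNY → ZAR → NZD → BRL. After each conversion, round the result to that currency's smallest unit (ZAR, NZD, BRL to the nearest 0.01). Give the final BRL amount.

CNY 330,000.00 ÷ 0.390746 = ZAR 844,538.40
ZAR 844,538.40 × 0.0795527 = NZD 67,185.31
NZD 67,185.31 ÷ 0.279233 = BRL 240,606.63

BRL 240,606.63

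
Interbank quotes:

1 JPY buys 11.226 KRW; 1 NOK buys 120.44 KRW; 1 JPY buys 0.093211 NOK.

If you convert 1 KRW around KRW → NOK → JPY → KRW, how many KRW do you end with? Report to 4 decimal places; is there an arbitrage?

Around KRW → NOK → JPY → KRW: 1 ÷ 120.44 ÷ 0.093211 × 11.226 = 0.999970
Product ≈ 1 (deviation 0.003%, within rounding noise).

1.0000 (no arbitrage)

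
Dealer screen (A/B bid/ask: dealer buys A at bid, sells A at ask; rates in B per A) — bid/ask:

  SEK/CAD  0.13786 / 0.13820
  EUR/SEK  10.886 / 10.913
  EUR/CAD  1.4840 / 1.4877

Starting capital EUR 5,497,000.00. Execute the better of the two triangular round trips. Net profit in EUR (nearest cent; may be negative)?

Net profit: EUR 48,196.98

Best loop EUR → SEK → CAD → EUR:
EUR 5,497,000.00 × 10.886 (sell EUR at bid) = SEK 59,840,342.00
SEK 59,840,342.00 × 0.13786 (sell SEK at bid) = CAD 8,249,589.55
CAD 8,249,589.55 ÷ 1.4877 (buy EUR at ask) = EUR 5,545,196.98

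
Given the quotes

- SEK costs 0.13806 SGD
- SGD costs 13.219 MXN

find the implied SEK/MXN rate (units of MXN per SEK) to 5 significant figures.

SEK/MXN = 1.8250

1 SEK × 0.13806 = 0.13806 SGD
0.13806 SGD × 13.219 = 1.82502 MXN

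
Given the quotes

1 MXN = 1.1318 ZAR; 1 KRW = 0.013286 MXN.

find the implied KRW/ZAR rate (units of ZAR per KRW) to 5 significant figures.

KRW/ZAR = 0.015037

1 KRW × 0.013286 = 0.013286 MXN
0.013286 MXN × 1.1318 = 0.0150371 ZAR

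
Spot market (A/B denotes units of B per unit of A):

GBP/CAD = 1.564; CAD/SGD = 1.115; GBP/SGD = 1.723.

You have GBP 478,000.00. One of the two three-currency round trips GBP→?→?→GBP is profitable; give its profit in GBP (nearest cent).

Profitable loop is GBP → CAD → SGD → GBP:
GBP 478,000.00 × 1.564 = CAD 747,592.00
CAD 747,592.00 × 1.115 = SGD 833,565.08
SGD 833,565.08 ÷ 1.723 = GBP 483,787.05
Profit = GBP 483,787.05 − GBP 478,000.00

Profit: GBP 5,787.05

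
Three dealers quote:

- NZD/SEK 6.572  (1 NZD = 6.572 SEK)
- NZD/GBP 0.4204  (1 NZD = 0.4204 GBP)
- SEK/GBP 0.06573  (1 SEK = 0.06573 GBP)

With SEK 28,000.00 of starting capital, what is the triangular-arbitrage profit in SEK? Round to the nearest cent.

Profit: SEK 771.10

Profitable loop is SEK → GBP → NZD → SEK:
SEK 28,000.00 × 0.06573 = GBP 1,840.44
GBP 1,840.44 ÷ 0.4204 = NZD 4,377.83
NZD 4,377.83 × 6.572 = SEK 28,771.10
Profit = SEK 28,771.10 − SEK 28,000.00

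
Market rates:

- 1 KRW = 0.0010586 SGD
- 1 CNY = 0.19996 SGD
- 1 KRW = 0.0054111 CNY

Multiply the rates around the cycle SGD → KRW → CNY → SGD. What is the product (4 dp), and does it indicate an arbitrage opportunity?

Around SGD → KRW → CNY → SGD: 1 ÷ 0.0010586 × 0.0054111 × 0.19996 = 1.022108
Product > 1; profitable direction is SGD → KRW → CNY → SGD.

1.0221 (arbitrage exists)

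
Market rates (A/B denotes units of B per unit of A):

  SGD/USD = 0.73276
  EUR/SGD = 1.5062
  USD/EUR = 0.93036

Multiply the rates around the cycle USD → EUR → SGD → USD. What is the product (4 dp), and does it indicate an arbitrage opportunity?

1.0268 (arbitrage exists)

Around USD → EUR → SGD → USD: 1 × 0.93036 × 1.5062 × 0.73276 = 1.026823
Product > 1; profitable direction is USD → EUR → SGD → USD.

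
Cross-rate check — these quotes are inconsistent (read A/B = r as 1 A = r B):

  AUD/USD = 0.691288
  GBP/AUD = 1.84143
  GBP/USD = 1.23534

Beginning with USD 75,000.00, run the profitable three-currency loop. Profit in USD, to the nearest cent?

Profitable loop is USD → GBP → AUD → USD:
USD 75,000.00 ÷ 1.23534 = GBP 60,712.03
GBP 60,712.03 × 1.84143 = AUD 111,796.95
AUD 111,796.95 × 0.691288 = USD 77,283.89
Profit = USD 77,283.89 − USD 75,000.00

Profit: USD 2,283.89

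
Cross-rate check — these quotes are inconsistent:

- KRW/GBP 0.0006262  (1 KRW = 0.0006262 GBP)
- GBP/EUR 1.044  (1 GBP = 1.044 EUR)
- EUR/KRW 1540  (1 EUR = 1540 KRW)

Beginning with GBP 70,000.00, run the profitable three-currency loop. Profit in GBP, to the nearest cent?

Profitable loop is GBP → EUR → KRW → GBP:
GBP 70,000.00 × 1.044 = EUR 73,080.00
EUR 73,080.00 × 1540 = KRW 112,543,200
KRW 112,543,200 × 0.0006262 = GBP 70,474.55
Profit = GBP 70,474.55 − GBP 70,000.00

Profit: GBP 474.55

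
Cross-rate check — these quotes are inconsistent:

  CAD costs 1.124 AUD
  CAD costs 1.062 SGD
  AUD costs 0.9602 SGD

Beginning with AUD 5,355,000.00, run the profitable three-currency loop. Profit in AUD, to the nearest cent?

Profitable loop is AUD → SGD → CAD → AUD:
AUD 5,355,000.00 × 0.9602 = SGD 5,141,871.00
SGD 5,141,871.00 ÷ 1.062 = CAD 4,841,686.44
CAD 4,841,686.44 × 1.124 = AUD 5,442,055.56
Profit = AUD 5,442,055.56 − AUD 5,355,000.00

Profit: AUD 87,055.56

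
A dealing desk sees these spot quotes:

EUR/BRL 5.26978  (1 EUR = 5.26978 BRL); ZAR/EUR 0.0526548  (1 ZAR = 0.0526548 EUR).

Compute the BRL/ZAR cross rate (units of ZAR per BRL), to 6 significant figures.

BRL/ZAR = 3.60387

1 BRL ÷ 5.26978 = 0.189761 EUR
0.189761 EUR ÷ 0.0526548 = 3.60387 ZAR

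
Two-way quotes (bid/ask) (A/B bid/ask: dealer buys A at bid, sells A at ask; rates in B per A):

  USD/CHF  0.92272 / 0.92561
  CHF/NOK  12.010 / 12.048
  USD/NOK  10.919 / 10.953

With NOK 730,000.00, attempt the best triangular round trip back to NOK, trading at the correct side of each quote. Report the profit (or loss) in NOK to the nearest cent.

Best loop NOK → USD → CHF → NOK:
NOK 730,000.00 ÷ 10.953 (buy USD at ask) = USD 66,648.41
USD 66,648.41 × 0.92272 (sell USD at bid) = CHF 61,497.82
CHF 61,497.82 × 12.010 (sell CHF at bid) = NOK 738,588.79

Net profit: NOK 8,588.79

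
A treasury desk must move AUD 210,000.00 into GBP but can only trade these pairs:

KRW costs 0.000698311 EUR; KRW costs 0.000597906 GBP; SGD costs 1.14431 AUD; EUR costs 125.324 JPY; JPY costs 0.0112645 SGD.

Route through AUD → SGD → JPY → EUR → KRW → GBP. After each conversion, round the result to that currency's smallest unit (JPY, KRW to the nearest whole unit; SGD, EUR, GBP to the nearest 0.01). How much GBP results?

AUD 210,000.00 ÷ 1.14431 = SGD 183,516.70
SGD 183,516.70 ÷ 0.0112645 = JPY 16,291,597
JPY 16,291,597 ÷ 125.324 = EUR 129,995.83
EUR 129,995.83 ÷ 0.000698311 = KRW 186,157,500
KRW 186,157,500 × 0.000597906 = GBP 111,304.69

GBP 111,304.69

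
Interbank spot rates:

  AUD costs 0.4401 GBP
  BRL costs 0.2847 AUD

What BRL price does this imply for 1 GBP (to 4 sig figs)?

1 GBP ÷ 0.4401 = 2.27221 AUD
2.27221 AUD ÷ 0.2847 = 7.98107 BRL

GBP/BRL = 7.981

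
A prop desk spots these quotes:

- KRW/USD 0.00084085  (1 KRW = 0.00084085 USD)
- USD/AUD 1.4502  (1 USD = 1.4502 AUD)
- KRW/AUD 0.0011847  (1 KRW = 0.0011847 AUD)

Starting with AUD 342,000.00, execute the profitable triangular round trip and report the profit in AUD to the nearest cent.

Profit: AUD 10,017.41

Profitable loop is AUD → KRW → USD → AUD:
AUD 342,000.00 ÷ 0.0011847 = KRW 288,680,679
KRW 288,680,679 × 0.00084085 = USD 242,737.15
USD 242,737.15 × 1.4502 = AUD 352,017.41
Profit = AUD 352,017.41 − AUD 342,000.00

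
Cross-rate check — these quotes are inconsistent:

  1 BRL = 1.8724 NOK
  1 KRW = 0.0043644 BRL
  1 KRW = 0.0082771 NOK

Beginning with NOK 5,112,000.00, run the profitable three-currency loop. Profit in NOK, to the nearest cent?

Profit: NOK 65,807.11

Profitable loop is NOK → BRL → KRW → NOK:
NOK 5,112,000.00 ÷ 1.8724 = BRL 2,730,185.86
BRL 2,730,185.86 ÷ 0.0043644 = KRW 625,558,120
KRW 625,558,120 × 0.0082771 = NOK 5,177,807.11
Profit = NOK 5,177,807.11 − NOK 5,112,000.00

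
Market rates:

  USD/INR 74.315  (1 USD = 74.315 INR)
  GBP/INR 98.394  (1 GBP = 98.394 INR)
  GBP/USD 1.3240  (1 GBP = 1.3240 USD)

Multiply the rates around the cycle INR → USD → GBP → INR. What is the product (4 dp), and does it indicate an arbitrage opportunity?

1.0000 (no arbitrage)

Around INR → USD → GBP → INR: 1 ÷ 74.315 ÷ 1.3240 × 98.394 = 1.000010
Product ≈ 1 (deviation 0.001%, within rounding noise).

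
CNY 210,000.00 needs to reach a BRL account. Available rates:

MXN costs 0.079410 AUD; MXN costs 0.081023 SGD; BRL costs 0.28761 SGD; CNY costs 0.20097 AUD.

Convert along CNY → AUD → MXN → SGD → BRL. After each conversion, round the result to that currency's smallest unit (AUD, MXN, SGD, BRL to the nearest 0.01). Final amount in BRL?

BRL 149,719.93

CNY 210,000.00 × 0.20097 = AUD 42,203.70
AUD 42,203.70 ÷ 0.079410 = MXN 531,465.81
MXN 531,465.81 × 0.081023 = SGD 43,060.95
SGD 43,060.95 ÷ 0.28761 = BRL 149,719.93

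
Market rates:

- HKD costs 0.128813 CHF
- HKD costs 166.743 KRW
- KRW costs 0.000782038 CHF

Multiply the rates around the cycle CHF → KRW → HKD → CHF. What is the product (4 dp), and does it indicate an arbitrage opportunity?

Around CHF → KRW → HKD → CHF: 1 ÷ 0.000782038 ÷ 166.743 × 0.128813 = 0.987835
Product < 1; profitable direction is CHF → HKD → KRW → CHF.

0.9878 (arbitrage exists)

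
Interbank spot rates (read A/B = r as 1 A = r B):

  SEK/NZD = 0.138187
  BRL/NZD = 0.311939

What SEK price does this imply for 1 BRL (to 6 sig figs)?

BRL/SEK = 2.25737

1 BRL × 0.311939 = 0.311939 NZD
0.311939 NZD ÷ 0.138187 = 2.25737 SEK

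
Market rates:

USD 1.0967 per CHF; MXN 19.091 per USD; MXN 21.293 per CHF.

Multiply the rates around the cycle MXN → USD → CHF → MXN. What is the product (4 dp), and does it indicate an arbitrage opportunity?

Around MXN → USD → CHF → MXN: 1 ÷ 19.091 ÷ 1.0967 × 21.293 = 1.016999
Product > 1; profitable direction is MXN → USD → CHF → MXN.

1.0170 (arbitrage exists)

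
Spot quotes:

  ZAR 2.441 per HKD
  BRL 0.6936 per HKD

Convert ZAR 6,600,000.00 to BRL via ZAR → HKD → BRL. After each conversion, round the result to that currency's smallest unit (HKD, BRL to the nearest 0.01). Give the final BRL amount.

ZAR 6,600,000.00 ÷ 2.441 = HKD 2,703,809.91
HKD 2,703,809.91 × 0.6936 = BRL 1,875,362.55

BRL 1,875,362.55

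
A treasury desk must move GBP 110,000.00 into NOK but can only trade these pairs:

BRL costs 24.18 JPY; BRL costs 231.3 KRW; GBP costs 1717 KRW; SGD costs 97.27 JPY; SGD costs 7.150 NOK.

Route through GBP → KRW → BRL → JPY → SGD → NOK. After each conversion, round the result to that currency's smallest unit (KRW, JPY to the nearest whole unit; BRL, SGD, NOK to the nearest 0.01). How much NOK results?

GBP 110,000.00 × 1717 = KRW 188,870,000
KRW 188,870,000 ÷ 231.3 = BRL 816,558.58
BRL 816,558.58 × 24.18 = JPY 19,744,386
JPY 19,744,386 ÷ 97.27 = SGD 202,985.36
SGD 202,985.36 × 7.150 = NOK 1,451,345.32

NOK 1,451,345.32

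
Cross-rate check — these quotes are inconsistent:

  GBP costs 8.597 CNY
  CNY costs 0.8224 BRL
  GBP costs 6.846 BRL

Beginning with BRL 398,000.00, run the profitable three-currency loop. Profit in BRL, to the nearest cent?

Profit: BRL 13,032.54

Profitable loop is BRL → GBP → CNY → BRL:
BRL 398,000.00 ÷ 6.846 = GBP 58,136.14
GBP 58,136.14 × 8.597 = CNY 499,796.38
CNY 499,796.38 × 0.8224 = BRL 411,032.54
Profit = BRL 411,032.54 − BRL 398,000.00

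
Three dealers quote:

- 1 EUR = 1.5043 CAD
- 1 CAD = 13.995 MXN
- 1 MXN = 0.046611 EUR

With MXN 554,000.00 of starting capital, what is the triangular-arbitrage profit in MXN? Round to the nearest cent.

Profit: MXN 10,565.05

Profitable loop is MXN → CAD → EUR → MXN:
MXN 554,000.00 ÷ 13.995 = CAD 39,585.57
CAD 39,585.57 ÷ 1.5043 = EUR 26,314.94
EUR 26,314.94 ÷ 0.046611 = MXN 564,565.05
Profit = MXN 564,565.05 − MXN 554,000.00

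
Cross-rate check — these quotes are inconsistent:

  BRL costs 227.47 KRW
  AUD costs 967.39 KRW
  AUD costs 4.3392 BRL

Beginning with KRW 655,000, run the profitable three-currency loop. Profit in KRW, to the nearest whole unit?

Profitable loop is KRW → AUD → BRL → KRW:
KRW 655,000 ÷ 967.39 = AUD 677.08
AUD 677.08 × 4.3392 = BRL 2,937.98
BRL 2,937.98 × 227.47 = KRW 668,303
Profit = KRW 668,303 − KRW 655,000

Profit: KRW 13,303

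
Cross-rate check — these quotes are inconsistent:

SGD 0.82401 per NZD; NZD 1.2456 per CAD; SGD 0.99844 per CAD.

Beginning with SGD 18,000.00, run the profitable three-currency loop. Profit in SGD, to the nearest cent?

Profitable loop is SGD → CAD → NZD → SGD:
SGD 18,000.00 ÷ 0.99844 = CAD 18,028.12
CAD 18,028.12 × 1.2456 = NZD 22,455.83
NZD 22,455.83 × 0.82401 = SGD 18,503.83
Profit = SGD 18,503.83 − SGD 18,000.00

Profit: SGD 503.83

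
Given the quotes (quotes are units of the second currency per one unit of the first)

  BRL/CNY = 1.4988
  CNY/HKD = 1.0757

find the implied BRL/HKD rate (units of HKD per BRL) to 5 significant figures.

BRL/HKD = 1.6123

1 BRL × 1.4988 = 1.4988 CNY
1.4988 CNY × 1.0757 = 1.61226 HKD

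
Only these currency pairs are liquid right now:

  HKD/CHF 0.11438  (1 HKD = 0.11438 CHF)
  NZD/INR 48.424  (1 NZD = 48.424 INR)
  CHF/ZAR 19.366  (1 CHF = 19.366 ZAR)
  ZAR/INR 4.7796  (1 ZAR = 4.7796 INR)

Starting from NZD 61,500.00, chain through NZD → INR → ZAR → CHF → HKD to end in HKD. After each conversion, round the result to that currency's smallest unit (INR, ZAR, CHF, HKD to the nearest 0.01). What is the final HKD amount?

NZD 61,500.00 × 48.424 = INR 2,978,076.00
INR 2,978,076.00 ÷ 4.7796 = ZAR 623,080.59
ZAR 623,080.59 ÷ 19.366 = CHF 32,173.94
CHF 32,173.94 ÷ 0.11438 = HKD 281,289.91

HKD 281,289.91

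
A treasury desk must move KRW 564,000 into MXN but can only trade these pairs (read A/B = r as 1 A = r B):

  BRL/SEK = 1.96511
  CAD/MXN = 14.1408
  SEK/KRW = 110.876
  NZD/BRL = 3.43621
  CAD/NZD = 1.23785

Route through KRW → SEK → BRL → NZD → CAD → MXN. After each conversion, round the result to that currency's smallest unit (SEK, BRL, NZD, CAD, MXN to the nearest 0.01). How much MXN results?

KRW 564,000 ÷ 110.876 = SEK 5,086.76
SEK 5,086.76 ÷ 1.96511 = BRL 2,588.54
BRL 2,588.54 ÷ 3.43621 = NZD 753.31
NZD 753.31 ÷ 1.23785 = CAD 608.56
CAD 608.56 × 14.1408 = MXN 8,605.53

MXN 8,605.53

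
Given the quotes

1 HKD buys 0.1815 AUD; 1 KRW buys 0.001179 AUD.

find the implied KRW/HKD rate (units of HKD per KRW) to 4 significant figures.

1 KRW × 0.001179 = 0.001179 AUD
0.001179 AUD ÷ 0.1815 = 0.00649587 HKD

KRW/HKD = 0.006496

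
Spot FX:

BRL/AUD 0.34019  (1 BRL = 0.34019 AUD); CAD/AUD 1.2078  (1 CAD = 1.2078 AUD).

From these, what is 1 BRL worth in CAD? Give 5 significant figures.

BRL/CAD = 0.28166

1 BRL × 0.34019 = 0.34019 AUD
0.34019 AUD ÷ 1.2078 = 0.281661 CAD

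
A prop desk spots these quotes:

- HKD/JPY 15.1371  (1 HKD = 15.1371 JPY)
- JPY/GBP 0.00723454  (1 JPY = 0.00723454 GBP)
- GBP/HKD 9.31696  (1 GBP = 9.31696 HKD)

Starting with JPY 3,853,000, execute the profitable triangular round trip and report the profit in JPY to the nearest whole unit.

Profit: JPY 78,215

Profitable loop is JPY → GBP → HKD → JPY:
JPY 3,853,000 × 0.00723454 = GBP 27,874.68
GBP 27,874.68 × 9.31696 = HKD 259,707.30
HKD 259,707.30 × 15.1371 = JPY 3,931,215
Profit = JPY 3,931,215 − JPY 3,853,000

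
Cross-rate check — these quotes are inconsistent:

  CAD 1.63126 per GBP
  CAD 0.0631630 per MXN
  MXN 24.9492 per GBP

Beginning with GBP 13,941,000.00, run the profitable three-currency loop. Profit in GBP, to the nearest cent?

Profit: GBP 490,043.66

Profitable loop is GBP → CAD → MXN → GBP:
GBP 13,941,000.00 × 1.63126 = CAD 22,741,395.66
CAD 22,741,395.66 ÷ 0.0631630 = MXN 360,042,994.47
MXN 360,042,994.47 ÷ 24.9492 = GBP 14,431,043.66
Profit = GBP 14,431,043.66 − GBP 13,941,000.00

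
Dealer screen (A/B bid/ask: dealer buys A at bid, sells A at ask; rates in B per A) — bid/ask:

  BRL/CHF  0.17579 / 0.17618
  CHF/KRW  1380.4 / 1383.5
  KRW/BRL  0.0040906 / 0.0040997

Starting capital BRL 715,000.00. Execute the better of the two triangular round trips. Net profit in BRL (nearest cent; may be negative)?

Net profit: BRL 514.10

Best loop BRL → KRW → CHF → BRL:
BRL 715,000.00 ÷ 0.0040997 (buy KRW at ask) = KRW 174,403,005
KRW 174,403,005 ÷ 1383.5 (buy CHF at ask) = CHF 126,059.27
CHF 126,059.27 ÷ 0.17618 (buy BRL at ask) = BRL 715,514.10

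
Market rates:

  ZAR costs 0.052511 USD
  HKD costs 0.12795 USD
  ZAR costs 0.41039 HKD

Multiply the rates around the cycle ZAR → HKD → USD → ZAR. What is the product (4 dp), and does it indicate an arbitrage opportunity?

1.0000 (no arbitrage)

Around ZAR → HKD → USD → ZAR: 1 × 0.41039 × 0.12795 ÷ 0.052511 = 0.999970
Product ≈ 1 (deviation 0.003%, within rounding noise).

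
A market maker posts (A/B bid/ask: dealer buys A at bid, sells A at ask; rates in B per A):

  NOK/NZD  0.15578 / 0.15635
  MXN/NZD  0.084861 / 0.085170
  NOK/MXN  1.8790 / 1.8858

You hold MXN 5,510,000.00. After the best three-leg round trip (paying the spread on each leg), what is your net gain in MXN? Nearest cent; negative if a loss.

Best loop MXN → NZD → NOK → MXN:
MXN 5,510,000.00 × 0.084861 (sell MXN at bid) = NZD 467,584.11
NZD 467,584.11 ÷ 0.15635 (buy NOK at ask) = NOK 2,990,624.30
NOK 2,990,624.30 × 1.8790 (sell NOK at bid) = MXN 5,619,383.07

Net profit: MXN 109,383.07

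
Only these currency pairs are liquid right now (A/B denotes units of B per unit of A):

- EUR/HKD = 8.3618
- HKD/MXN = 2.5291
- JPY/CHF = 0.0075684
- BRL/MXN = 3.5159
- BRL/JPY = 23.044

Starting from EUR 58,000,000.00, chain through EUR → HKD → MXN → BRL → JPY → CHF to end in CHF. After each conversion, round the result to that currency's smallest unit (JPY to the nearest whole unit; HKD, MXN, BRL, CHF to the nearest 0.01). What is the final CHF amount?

CHF 60,844,202.10

EUR 58,000,000.00 × 8.3618 = HKD 484,984,400.00
HKD 484,984,400.00 × 2.5291 = MXN 1,226,574,046.04
MXN 1,226,574,046.04 ÷ 3.5159 = BRL 348,864,884.11
BRL 348,864,884.11 × 23.044 = JPY 8,039,242,389
JPY 8,039,242,389 × 0.0075684 = CHF 60,844,202.10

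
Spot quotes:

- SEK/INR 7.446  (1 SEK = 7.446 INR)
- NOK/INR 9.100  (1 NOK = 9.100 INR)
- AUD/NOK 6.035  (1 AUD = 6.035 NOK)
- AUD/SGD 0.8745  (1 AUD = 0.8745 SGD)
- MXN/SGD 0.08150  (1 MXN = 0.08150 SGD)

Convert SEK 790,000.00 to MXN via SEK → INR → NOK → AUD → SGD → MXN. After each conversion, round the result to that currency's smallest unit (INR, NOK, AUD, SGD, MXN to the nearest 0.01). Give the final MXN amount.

MXN 1,149,300.61

SEK 790,000.00 × 7.446 = INR 5,882,340.00
INR 5,882,340.00 ÷ 9.100 = NOK 646,410.99
NOK 646,410.99 ÷ 6.035 = AUD 107,110.35
AUD 107,110.35 × 0.8745 = SGD 93,668.00
SGD 93,668.00 ÷ 0.08150 = MXN 1,149,300.61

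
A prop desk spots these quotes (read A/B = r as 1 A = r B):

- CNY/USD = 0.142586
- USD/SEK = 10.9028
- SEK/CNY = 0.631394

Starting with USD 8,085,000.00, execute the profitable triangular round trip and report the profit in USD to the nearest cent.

Profit: USD 151,916.10

Profitable loop is USD → CNY → SEK → USD:
USD 8,085,000.00 ÷ 0.142586 = CNY 56,702,621.58
CNY 56,702,621.58 ÷ 0.631394 = SEK 89,805,448.86
SEK 89,805,448.86 ÷ 10.9028 = USD 8,236,916.10
Profit = USD 8,236,916.10 − USD 8,085,000.00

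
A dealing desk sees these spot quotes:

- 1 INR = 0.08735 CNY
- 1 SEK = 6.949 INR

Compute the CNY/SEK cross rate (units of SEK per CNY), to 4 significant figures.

CNY/SEK = 1.647

1 CNY ÷ 0.08735 = 11.4482 INR
11.4482 INR ÷ 6.949 = 1.64746 SEK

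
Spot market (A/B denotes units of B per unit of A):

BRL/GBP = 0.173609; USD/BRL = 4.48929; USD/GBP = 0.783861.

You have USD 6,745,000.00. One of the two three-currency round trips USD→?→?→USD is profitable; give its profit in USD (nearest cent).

Profitable loop is USD → GBP → BRL → USD:
USD 6,745,000.00 × 0.783861 = GBP 5,287,142.45
GBP 5,287,142.45 ÷ 0.173609 = BRL 30,454,310.81
BRL 30,454,310.81 ÷ 4.48929 = USD 6,783,770.00
Profit = USD 6,783,770.00 − USD 6,745,000.00

Profit: USD 38,770.00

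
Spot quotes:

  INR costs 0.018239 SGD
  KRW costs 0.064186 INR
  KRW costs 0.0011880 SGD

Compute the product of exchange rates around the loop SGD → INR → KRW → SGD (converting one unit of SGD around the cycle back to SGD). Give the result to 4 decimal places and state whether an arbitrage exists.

Around SGD → INR → KRW → SGD: 1 ÷ 0.018239 ÷ 0.064186 × 0.0011880 = 1.014787
Product > 1; profitable direction is SGD → INR → KRW → SGD.

1.0148 (arbitrage exists)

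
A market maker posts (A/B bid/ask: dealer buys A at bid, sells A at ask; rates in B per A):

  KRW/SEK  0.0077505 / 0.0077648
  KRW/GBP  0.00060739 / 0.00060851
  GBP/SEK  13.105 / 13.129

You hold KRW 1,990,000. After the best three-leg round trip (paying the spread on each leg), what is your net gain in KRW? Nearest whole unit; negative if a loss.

Net profit: KRW 49,987

Best loop KRW → GBP → SEK → KRW:
KRW 1,990,000 × 0.00060739 (sell KRW at bid) = GBP 1,208.71
GBP 1,208.71 × 13.105 (sell GBP at bid) = SEK 15,840.09
SEK 15,840.09 ÷ 0.0077648 (buy KRW at ask) = KRW 2,039,987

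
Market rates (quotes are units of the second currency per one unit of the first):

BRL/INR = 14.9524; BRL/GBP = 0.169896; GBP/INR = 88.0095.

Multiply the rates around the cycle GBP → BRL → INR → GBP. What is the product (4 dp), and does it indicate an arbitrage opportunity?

1.0000 (no arbitrage)

Around GBP → BRL → INR → GBP: 1 ÷ 0.169896 × 14.9524 ÷ 88.0095 = 0.999996
Product ≈ 1 (deviation 0.000%, within rounding noise).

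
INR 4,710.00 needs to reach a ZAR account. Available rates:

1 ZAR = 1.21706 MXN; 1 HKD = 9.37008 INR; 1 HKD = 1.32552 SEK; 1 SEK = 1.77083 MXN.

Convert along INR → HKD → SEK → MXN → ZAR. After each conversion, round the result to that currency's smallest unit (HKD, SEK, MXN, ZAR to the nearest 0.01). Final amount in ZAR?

INR 4,710.00 ÷ 9.37008 = HKD 502.66
HKD 502.66 × 1.32552 = SEK 666.29
SEK 666.29 × 1.77083 = MXN 1,179.89
MXN 1,179.89 ÷ 1.21706 = ZAR 969.46

ZAR 969.46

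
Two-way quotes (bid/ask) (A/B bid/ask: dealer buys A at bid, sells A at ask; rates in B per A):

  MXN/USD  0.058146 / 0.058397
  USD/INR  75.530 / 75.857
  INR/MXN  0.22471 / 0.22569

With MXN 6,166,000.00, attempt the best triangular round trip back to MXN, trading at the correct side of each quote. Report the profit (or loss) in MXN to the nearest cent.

Net profit: MXN 1,441.00

Best loop MXN → INR → USD → MXN:
MXN 6,166,000.00 ÷ 0.22569 (buy INR at ask) = INR 27,320,661.08
INR 27,320,661.08 ÷ 75.857 (buy USD at ask) = USD 360,160.05
USD 360,160.05 ÷ 0.058397 (buy MXN at ask) = MXN 6,167,441.00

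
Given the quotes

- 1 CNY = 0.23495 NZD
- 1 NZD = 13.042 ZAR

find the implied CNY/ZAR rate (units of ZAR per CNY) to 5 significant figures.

CNY/ZAR = 3.0642

1 CNY × 0.23495 = 0.23495 NZD
0.23495 NZD × 13.042 = 3.06422 ZAR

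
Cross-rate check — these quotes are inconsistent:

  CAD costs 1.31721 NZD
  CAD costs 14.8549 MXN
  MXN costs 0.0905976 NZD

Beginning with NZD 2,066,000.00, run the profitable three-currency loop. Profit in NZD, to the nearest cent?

Profitable loop is NZD → CAD → MXN → NZD:
NZD 2,066,000.00 ÷ 1.31721 = CAD 1,568,466.68
CAD 1,568,466.68 × 14.8549 = MXN 23,299,415.73
MXN 23,299,415.73 × 0.0905976 = NZD 2,110,871.15
Profit = NZD 2,110,871.15 − NZD 2,066,000.00

Profit: NZD 44,871.15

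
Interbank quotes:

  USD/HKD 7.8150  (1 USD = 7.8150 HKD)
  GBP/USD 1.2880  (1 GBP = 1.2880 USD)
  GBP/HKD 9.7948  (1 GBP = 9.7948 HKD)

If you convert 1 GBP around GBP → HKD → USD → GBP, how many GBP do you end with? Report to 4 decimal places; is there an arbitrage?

0.9731 (arbitrage exists)

Around GBP → HKD → USD → GBP: 1 × 9.7948 ÷ 7.8150 ÷ 1.2880 = 0.973085
Product < 1; profitable direction is GBP → USD → HKD → GBP.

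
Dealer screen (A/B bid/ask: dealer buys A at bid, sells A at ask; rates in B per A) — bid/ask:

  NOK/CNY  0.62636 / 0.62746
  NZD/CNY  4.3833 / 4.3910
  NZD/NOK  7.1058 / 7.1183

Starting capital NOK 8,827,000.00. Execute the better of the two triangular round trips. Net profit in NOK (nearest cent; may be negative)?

Best loop NOK → CNY → NZD → NOK:
NOK 8,827,000.00 × 0.62636 (sell NOK at bid) = CNY 5,528,879.72
CNY 5,528,879.72 ÷ 4.3910 (buy NZD at ask) = NZD 1,259,139.08
NZD 1,259,139.08 × 7.1058 (sell NZD at bid) = NOK 8,947,190.51

Net profit: NOK 120,190.51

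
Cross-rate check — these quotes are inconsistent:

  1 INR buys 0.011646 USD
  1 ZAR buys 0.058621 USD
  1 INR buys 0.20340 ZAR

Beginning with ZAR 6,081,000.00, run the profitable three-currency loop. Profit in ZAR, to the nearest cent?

Profit: ZAR 144,903.56

Profitable loop is ZAR → USD → INR → ZAR:
ZAR 6,081,000.00 × 0.058621 = USD 356,474.30
USD 356,474.30 ÷ 0.011646 = INR 30,609,162.03
INR 30,609,162.03 × 0.20340 = ZAR 6,225,903.56
Profit = ZAR 6,225,903.56 − ZAR 6,081,000.00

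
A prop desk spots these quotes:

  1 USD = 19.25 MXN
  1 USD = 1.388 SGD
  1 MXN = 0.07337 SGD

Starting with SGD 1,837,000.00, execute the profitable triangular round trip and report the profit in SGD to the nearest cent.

Profitable loop is SGD → USD → MXN → SGD:
SGD 1,837,000.00 ÷ 1.388 = USD 1,323,487.03
USD 1,323,487.03 × 19.25 = MXN 25,477,125.36
MXN 25,477,125.36 × 0.07337 = SGD 1,869,256.69
Profit = SGD 1,869,256.69 − SGD 1,837,000.00

Profit: SGD 32,256.69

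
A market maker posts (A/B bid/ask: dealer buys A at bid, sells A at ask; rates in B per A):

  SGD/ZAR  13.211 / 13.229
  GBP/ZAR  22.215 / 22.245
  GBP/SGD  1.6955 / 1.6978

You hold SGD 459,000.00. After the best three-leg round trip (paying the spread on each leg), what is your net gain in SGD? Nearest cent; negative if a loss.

Best loop SGD → ZAR → GBP → SGD:
SGD 459,000.00 × 13.211 (sell SGD at bid) = ZAR 6,063,849.00
ZAR 6,063,849.00 ÷ 22.245 (buy GBP at ask) = GBP 272,593.80
GBP 272,593.80 × 1.6955 (sell GBP at bid) = SGD 462,182.78

Net profit: SGD 3,182.78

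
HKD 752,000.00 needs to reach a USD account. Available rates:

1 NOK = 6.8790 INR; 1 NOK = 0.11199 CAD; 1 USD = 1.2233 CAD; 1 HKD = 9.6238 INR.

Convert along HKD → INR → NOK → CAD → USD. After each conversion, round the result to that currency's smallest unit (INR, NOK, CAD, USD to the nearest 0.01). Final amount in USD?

HKD 752,000.00 × 9.6238 = INR 7,237,097.60
INR 7,237,097.60 ÷ 6.8790 = NOK 1,052,056.64
NOK 1,052,056.64 × 0.11199 = CAD 117,819.82
CAD 117,819.82 ÷ 1.2233 = USD 96,313.10

USD 96,313.10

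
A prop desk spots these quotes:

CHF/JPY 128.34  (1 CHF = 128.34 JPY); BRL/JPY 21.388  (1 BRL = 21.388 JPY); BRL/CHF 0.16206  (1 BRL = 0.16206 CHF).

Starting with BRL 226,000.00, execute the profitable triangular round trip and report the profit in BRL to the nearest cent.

Profitable loop is BRL → JPY → CHF → BRL:
BRL 226,000.00 × 21.388 = JPY 4,833,688
JPY 4,833,688 ÷ 128.34 = CHF 37,663.14
CHF 37,663.14 ÷ 0.16206 = BRL 232,402.47
Profit = BRL 232,402.47 − BRL 226,000.00

Profit: BRL 6,402.47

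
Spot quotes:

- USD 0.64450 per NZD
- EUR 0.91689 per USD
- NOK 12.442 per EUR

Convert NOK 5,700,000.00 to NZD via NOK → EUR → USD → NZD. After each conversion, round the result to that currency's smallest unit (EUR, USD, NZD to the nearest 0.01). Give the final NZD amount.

NZD 775,254.86

NOK 5,700,000.00 ÷ 12.442 = EUR 458,125.70
EUR 458,125.70 ÷ 0.91689 = USD 499,651.76
USD 499,651.76 ÷ 0.64450 = NZD 775,254.86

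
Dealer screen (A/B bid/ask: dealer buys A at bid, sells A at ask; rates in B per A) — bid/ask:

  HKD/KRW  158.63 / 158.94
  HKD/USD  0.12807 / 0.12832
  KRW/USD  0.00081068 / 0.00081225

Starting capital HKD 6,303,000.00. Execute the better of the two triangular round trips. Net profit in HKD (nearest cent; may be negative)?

Best loop HKD → KRW → USD → HKD:
HKD 6,303,000.00 × 158.63 (sell HKD at bid) = KRW 999,844,890
KRW 999,844,890 × 0.00081068 (sell KRW at bid) = USD 810,554.26
USD 810,554.26 ÷ 0.12832 (buy HKD at ask) = HKD 6,316,663.46

Net profit: HKD 13,663.46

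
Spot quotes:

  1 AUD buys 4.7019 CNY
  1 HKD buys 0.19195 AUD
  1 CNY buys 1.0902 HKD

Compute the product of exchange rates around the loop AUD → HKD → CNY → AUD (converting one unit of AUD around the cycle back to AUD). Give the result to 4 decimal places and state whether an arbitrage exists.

Around AUD → HKD → CNY → AUD: 1 ÷ 0.19195 ÷ 1.0902 ÷ 4.7019 = 1.016324
Product > 1; profitable direction is AUD → HKD → CNY → AUD.

1.0163 (arbitrage exists)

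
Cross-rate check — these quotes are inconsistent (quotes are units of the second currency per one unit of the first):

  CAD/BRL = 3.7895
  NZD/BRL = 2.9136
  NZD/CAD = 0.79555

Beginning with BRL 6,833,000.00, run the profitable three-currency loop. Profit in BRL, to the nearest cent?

Profit: BRL 237,186.72

Profitable loop is BRL → NZD → CAD → BRL:
BRL 6,833,000.00 ÷ 2.9136 = NZD 2,345,208.68
NZD 2,345,208.68 × 0.79555 = CAD 1,865,730.76
CAD 1,865,730.76 × 3.7895 = BRL 7,070,186.72
Profit = BRL 7,070,186.72 − BRL 6,833,000.00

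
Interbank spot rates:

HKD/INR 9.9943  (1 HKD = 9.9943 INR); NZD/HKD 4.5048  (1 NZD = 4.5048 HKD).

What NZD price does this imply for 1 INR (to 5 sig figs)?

INR/NZD = 0.022211

1 INR ÷ 9.9943 = 0.100057 HKD
0.100057 HKD ÷ 4.5048 = 0.0222112 NZD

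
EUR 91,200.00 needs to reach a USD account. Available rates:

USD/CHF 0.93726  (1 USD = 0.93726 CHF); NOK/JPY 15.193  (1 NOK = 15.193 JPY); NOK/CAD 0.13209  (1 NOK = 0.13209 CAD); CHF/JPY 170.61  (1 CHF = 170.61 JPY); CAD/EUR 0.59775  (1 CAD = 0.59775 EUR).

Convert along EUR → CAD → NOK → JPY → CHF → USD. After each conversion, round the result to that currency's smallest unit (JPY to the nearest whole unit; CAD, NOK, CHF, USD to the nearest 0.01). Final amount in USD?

USD 109,744.88

EUR 91,200.00 ÷ 0.59775 = CAD 152,572.15
CAD 152,572.15 ÷ 0.13209 = NOK 1,155,062.08
NOK 1,155,062.08 × 15.193 = JPY 17,548,858
JPY 17,548,858 ÷ 170.61 = CHF 102,859.49
CHF 102,859.49 ÷ 0.93726 = USD 109,744.88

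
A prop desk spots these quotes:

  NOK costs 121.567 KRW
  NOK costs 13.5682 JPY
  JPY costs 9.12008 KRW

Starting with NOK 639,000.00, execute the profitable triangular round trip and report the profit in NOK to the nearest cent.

Profitable loop is NOK → JPY → KRW → NOK:
NOK 639,000.00 × 13.5682 = JPY 8,670,080
JPY 8,670,080 × 9.12008 = KRW 79,071,821
KRW 79,071,821 ÷ 121.567 = NOK 650,438.21
Profit = NOK 650,438.21 − NOK 639,000.00

Profit: NOK 11,438.21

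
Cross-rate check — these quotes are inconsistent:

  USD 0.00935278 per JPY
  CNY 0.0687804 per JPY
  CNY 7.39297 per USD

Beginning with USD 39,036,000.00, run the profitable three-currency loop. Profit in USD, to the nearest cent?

Profit: USD 206,826.01

Profitable loop is USD → CNY → JPY → USD:
USD 39,036,000.00 × 7.39297 = CNY 288,591,976.92
CNY 288,591,976.92 ÷ 0.0687804 = JPY 4,195,846,156
JPY 4,195,846,156 × 0.00935278 = USD 39,242,826.01
Profit = USD 39,242,826.01 − USD 39,036,000.00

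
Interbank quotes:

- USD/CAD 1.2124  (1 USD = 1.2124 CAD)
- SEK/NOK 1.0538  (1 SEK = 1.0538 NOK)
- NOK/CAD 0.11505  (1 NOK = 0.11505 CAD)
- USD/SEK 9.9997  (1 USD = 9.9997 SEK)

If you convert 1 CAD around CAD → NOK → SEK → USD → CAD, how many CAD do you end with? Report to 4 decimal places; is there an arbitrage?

1.0000 (no arbitrage)

Around CAD → NOK → SEK → USD → CAD: 1 ÷ 0.11505 ÷ 1.0538 ÷ 9.9997 × 1.2124 = 1.000033
Product ≈ 1 (deviation 0.003%, within rounding noise).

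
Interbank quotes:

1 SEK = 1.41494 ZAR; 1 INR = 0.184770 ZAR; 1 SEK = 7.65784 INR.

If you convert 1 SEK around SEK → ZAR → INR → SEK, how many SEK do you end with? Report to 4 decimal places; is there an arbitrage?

Around SEK → ZAR → INR → SEK: 1 × 1.41494 ÷ 0.184770 ÷ 7.65784 = 1.000001
Product ≈ 1 (deviation 0.000%, within rounding noise).

1.0000 (no arbitrage)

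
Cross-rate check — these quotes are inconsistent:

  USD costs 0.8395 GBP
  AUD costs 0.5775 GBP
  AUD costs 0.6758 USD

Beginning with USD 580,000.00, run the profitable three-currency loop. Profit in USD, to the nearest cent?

Profitable loop is USD → AUD → GBP → USD:
USD 580,000.00 ÷ 0.6758 = AUD 858,242.08
AUD 858,242.08 × 0.5775 = GBP 495,634.80
GBP 495,634.80 ÷ 0.8395 = USD 590,392.86
Profit = USD 590,392.86 − USD 580,000.00

Profit: USD 10,392.86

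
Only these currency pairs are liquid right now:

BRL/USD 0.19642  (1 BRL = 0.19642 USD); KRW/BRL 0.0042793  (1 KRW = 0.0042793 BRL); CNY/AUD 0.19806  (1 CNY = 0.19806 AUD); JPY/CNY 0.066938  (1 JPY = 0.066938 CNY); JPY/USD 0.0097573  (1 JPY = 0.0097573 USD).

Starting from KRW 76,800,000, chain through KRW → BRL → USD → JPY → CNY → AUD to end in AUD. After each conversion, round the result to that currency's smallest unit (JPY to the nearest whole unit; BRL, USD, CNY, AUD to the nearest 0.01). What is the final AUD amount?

KRW 76,800,000 × 0.0042793 = BRL 328,650.24
BRL 328,650.24 × 0.19642 = USD 64,553.48
USD 64,553.48 ÷ 0.0097573 = JPY 6,615,916
JPY 6,615,916 × 0.066938 = CNY 442,856.19
CNY 442,856.19 × 0.19806 = AUD 87,712.10

AUD 87,712.10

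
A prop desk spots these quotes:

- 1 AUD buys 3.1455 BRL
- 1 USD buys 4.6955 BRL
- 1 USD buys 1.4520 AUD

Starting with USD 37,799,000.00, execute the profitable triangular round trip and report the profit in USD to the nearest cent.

Profit: USD 1,061,273.19

Profitable loop is USD → BRL → AUD → USD:
USD 37,799,000.00 × 4.6955 = BRL 177,485,204.50
BRL 177,485,204.50 ÷ 3.1455 = AUD 56,425,116.67
AUD 56,425,116.67 ÷ 1.4520 = USD 38,860,273.19
Profit = USD 38,860,273.19 − USD 37,799,000.00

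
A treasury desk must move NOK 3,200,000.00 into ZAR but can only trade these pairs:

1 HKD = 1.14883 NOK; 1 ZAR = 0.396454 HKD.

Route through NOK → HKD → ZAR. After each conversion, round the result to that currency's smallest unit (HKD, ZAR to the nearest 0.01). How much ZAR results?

NOK 3,200,000.00 ÷ 1.14883 = HKD 2,785,442.58
HKD 2,785,442.58 ÷ 0.396454 = ZAR 7,025,890.97

ZAR 7,025,890.97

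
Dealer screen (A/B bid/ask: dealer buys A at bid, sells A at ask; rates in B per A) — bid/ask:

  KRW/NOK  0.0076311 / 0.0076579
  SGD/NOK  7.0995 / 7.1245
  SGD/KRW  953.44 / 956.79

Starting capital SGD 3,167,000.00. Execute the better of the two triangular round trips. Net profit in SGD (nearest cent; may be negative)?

Best loop SGD → KRW → NOK → SGD:
SGD 3,167,000.00 × 953.44 (sell SGD at bid) = KRW 3,019,544,480
KRW 3,019,544,480 × 0.0076311 (sell KRW at bid) = NOK 23,042,445.88
NOK 23,042,445.88 ÷ 7.1245 (buy SGD at ask) = SGD 3,234,254.46

Net profit: SGD 67,254.46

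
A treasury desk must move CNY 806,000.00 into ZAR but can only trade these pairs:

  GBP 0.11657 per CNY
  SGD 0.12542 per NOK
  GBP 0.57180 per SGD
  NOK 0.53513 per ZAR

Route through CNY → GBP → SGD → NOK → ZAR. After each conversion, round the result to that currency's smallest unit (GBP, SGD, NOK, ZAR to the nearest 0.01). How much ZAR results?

CNY 806,000.00 × 0.11657 = GBP 93,955.42
GBP 93,955.42 ÷ 0.57180 = SGD 164,315.18
SGD 164,315.18 ÷ 0.12542 = NOK 1,310,119.44
NOK 1,310,119.44 ÷ 0.53513 = ZAR 2,448,226.49

ZAR 2,448,226.49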